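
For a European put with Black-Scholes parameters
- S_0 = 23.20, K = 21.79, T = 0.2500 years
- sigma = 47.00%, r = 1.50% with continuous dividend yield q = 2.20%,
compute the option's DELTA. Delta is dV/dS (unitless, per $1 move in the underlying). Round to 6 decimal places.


d1 = 0.3768665094; d2 = 0.1418665094
phi(d1) = 0.3715942610; exp(-qT) = 0.9945150973; exp(-rT) = 0.9962570225
N(-d1) = 0.3531364055
Delta = -exp(-qT) * N(-d1) = -0.9945150973 * 0.3531364055 = -0.351199

Answer: Delta = -0.351199


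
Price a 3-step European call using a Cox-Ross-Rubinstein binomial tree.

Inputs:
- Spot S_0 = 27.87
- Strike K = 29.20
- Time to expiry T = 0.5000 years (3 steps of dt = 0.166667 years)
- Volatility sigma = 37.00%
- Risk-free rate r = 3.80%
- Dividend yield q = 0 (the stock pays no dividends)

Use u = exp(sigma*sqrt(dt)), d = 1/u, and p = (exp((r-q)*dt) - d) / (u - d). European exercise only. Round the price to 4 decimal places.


Answer: Price = V(0,0) = 2.7638

Derivation:
dt = T/N = 0.166667
u = exp(sigma*sqrt(dt)) = 1.163057; d = 1/u = 0.859803
p = (exp((r-q)*dt) - d) / (u - d) = 0.483260
Discount per step: exp(-r*dt) = 0.993687
Stock lattice S(k, i) with i counting down-moves:
  k=0: S(0,0) = 27.8700
  k=1: S(1,0) = 32.4144; S(1,1) = 23.9627
  k=2: S(2,0) = 37.6998; S(2,1) = 27.8700; S(2,2) = 20.6032
  k=3: S(3,0) = 43.8470; S(3,1) = 32.4144; S(3,2) = 23.9627; S(3,3) = 17.7147
Terminal payoffs V(N, i) = max(S_T - K, 0):
  V(3,0) = 14.647006; V(3,1) = 3.214398; V(3,2) = 0.000000; V(3,3) = 0.000000
Backward induction: V(k, i) = exp(-r*dt) * [p * V(k+1, i) + (1-p) * V(k+1, i+1)].
  V(2,0) = exp(-r*dt) * [p*14.647006 + (1-p)*3.214398] = 8.684141
  V(2,1) = exp(-r*dt) * [p*3.214398 + (1-p)*0.000000] = 1.543581
  V(2,2) = exp(-r*dt) * [p*0.000000 + (1-p)*0.000000] = 0.000000
  V(1,0) = exp(-r*dt) * [p*8.684141 + (1-p)*1.543581] = 4.962794
  V(1,1) = exp(-r*dt) * [p*1.543581 + (1-p)*0.000000] = 0.741241
  V(0,0) = exp(-r*dt) * [p*4.962794 + (1-p)*0.741241] = 2.763787


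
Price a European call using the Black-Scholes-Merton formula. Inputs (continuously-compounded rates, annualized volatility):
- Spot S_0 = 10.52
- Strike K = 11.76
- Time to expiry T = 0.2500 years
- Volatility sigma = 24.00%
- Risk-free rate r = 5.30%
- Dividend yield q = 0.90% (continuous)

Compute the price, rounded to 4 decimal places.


d1 = (ln(S/K) + (r - q + 0.5*sigma^2) * T) / (sigma * sqrt(T)) = -0.77688113
d2 = d1 - sigma * sqrt(T) = -0.89688113
exp(-rT) = 0.98683739; exp(-qT) = 0.99775253
C = S_0 * exp(-qT) * N(d1) - K * exp(-rT) * N(d2)
N(d1) = 0.21861445; N(d2) = 0.18489118
C = 10.5200 * 0.99775253 * 0.21861445 - 11.7600 * 0.98683739 * 0.18489118 = 0.1490

Answer: Price = 0.1490


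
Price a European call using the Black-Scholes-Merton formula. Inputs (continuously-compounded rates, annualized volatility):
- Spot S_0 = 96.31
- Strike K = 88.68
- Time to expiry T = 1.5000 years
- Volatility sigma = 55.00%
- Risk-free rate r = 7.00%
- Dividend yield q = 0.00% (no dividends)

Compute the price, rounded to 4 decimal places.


Answer: Price = 32.3213

Derivation:
d1 = (ln(S/K) + (r - q + 0.5*sigma^2) * T) / (sigma * sqrt(T)) = 0.61521202
d2 = d1 - sigma * sqrt(T) = -0.05839766
exp(-rT) = 0.90032452; exp(-qT) = 1.00000000
C = S_0 * exp(-qT) * N(d1) - K * exp(-rT) * N(d2)
N(d1) = 0.73079264; N(d2) = 0.47671594
C = 96.3100 * 1.00000000 * 0.73079264 - 88.6800 * 0.90032452 * 0.47671594 = 32.3213


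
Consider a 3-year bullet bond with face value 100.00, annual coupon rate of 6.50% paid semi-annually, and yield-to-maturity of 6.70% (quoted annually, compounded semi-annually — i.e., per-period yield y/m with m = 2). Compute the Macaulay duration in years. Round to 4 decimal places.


Coupon per period c = face * coupon_rate / m = 3.250000
Periods per year m = 2; per-period yield y/m = 0.033500
Number of cashflows N = 6
Cashflows (t years, CF_t, discount factor 1/(1+y/m)^(m*t), PV):
  t = 0.5000: CF_t = 3.250000, DF = 0.967586, PV = 3.144654
  t = 1.0000: CF_t = 3.250000, DF = 0.936222, PV = 3.042723
  t = 1.5000: CF_t = 3.250000, DF = 0.905876, PV = 2.944096
  t = 2.0000: CF_t = 3.250000, DF = 0.876512, PV = 2.848665
  t = 2.5000: CF_t = 3.250000, DF = 0.848101, PV = 2.756328
  t = 3.0000: CF_t = 103.250000, DF = 0.820611, PV = 84.728043
Price P = sum_t PV_t = 99.464509
Macaulay numerator sum_t t * PV_t:
  t * PV_t at t = 0.5000: 1.572327
  t * PV_t at t = 1.0000: 3.042723
  t * PV_t at t = 1.5000: 4.416144
  t * PV_t at t = 2.0000: 5.697331
  t * PV_t at t = 2.5000: 6.890821
  t * PV_t at t = 3.0000: 254.184128
Macaulay duration D = (sum_t t * PV_t) / P = 275.803474 / 99.464509 = 2.772883

Answer: Macaulay duration = 2.7729 years


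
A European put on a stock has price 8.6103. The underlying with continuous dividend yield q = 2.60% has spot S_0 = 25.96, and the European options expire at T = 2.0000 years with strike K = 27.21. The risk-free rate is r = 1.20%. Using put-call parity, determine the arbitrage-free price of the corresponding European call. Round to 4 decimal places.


Put-call parity: C - P = S_0 * exp(-qT) - K * exp(-rT).
S_0 * exp(-qT) = 25.9600 * 0.94932887 = 24.64457738
K * exp(-rT) = 27.2100 * 0.97628571 = 26.56473416
C = P + S*exp(-qT) - K*exp(-rT)
C = 8.6103 + 24.64457738 - 26.56473416 = 6.6901

Answer: Call price = 6.6901


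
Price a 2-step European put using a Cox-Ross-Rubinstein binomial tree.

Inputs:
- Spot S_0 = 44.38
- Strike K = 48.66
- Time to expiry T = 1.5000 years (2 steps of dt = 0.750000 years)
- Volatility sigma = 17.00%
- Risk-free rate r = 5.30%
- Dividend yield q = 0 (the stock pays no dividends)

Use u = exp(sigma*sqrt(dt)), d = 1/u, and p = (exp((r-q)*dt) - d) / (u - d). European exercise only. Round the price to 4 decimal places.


dt = T/N = 0.750000
u = exp(sigma*sqrt(dt)) = 1.158614; d = 1/u = 0.863100
p = (exp((r-q)*dt) - d) / (u - d) = 0.600481
Discount per step: exp(-r*dt) = 0.961030
Stock lattice S(k, i) with i counting down-moves:
  k=0: S(0,0) = 44.3800
  k=1: S(1,0) = 51.4193; S(1,1) = 38.3044
  k=2: S(2,0) = 59.5751; S(2,1) = 44.3800; S(2,2) = 33.0605
Terminal payoffs V(N, i) = max(K - S_T, 0):
  V(2,0) = 0.000000; V(2,1) = 4.280000; V(2,2) = 15.599465
Backward induction: V(k, i) = exp(-r*dt) * [p * V(k+1, i) + (1-p) * V(k+1, i+1)].
  V(1,0) = exp(-r*dt) * [p*0.000000 + (1-p)*4.280000] = 1.643304
  V(1,1) = exp(-r*dt) * [p*4.280000 + (1-p)*15.599465] = 8.459310
  V(0,0) = exp(-r*dt) * [p*1.643304 + (1-p)*8.459310] = 4.196266

Answer: Price = V(0,0) = 4.1963


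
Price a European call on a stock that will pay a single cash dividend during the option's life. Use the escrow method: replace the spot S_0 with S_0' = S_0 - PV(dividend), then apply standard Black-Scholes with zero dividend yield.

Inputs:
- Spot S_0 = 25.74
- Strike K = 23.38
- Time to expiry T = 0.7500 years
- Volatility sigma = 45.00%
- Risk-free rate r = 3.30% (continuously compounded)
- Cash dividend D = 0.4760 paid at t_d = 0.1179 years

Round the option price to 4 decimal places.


Answer: Price = 5.0678

Derivation:
PV(D) = D * exp(-r * t_d) = 0.4760 * 0.99611686 = 0.47415162
S_0' = S_0 - PV(D) = 25.7400 - 0.47415162 = 25.26584838
d1 = (ln(S_0'/K) + (r + sigma^2/2)*T) / (sigma*sqrt(T)) = 0.45741579
d2 = d1 - sigma*sqrt(T) = 0.06770436
exp(-rT) = 0.97555377
N(d1) = 0.67631389; N(d2) = 0.52698951
C = S_0' * N(d1) - K * exp(-rT) * N(d2) = 25.26584838 * 0.67631389 - 23.3800 * 0.97555377 * 0.52698951 = 5.0678


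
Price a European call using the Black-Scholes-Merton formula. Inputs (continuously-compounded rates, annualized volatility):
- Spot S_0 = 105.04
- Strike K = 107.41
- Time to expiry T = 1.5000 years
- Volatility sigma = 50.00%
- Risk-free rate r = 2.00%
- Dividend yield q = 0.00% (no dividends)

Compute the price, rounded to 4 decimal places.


Answer: Price = 25.5734

Derivation:
d1 = (ln(S/K) + (r - q + 0.5*sigma^2) * T) / (sigma * sqrt(T)) = 0.31874058
d2 = d1 - sigma * sqrt(T) = -0.29363186
exp(-rT) = 0.97044553; exp(-qT) = 1.00000000
C = S_0 * exp(-qT) * N(d1) - K * exp(-rT) * N(d2)
N(d1) = 0.62503838; N(d2) = 0.38451961
C = 105.0400 * 1.00000000 * 0.62503838 - 107.4100 * 0.97044553 * 0.38451961 = 25.5734


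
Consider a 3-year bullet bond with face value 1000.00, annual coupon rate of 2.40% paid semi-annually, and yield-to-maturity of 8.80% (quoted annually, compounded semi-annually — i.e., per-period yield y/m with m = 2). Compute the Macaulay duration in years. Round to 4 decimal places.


Answer: Macaulay duration = 2.9023 years

Derivation:
Coupon per period c = face * coupon_rate / m = 12.000000
Periods per year m = 2; per-period yield y/m = 0.044000
Number of cashflows N = 6
Cashflows (t years, CF_t, discount factor 1/(1+y/m)^(m*t), PV):
  t = 0.5000: CF_t = 12.000000, DF = 0.957854, PV = 11.494253
  t = 1.0000: CF_t = 12.000000, DF = 0.917485, PV = 11.009821
  t = 1.5000: CF_t = 12.000000, DF = 0.878817, PV = 10.545805
  t = 2.0000: CF_t = 12.000000, DF = 0.841779, PV = 10.101346
  t = 2.5000: CF_t = 12.000000, DF = 0.806302, PV = 9.675619
  t = 3.0000: CF_t = 1012.000000, DF = 0.772320, PV = 781.587348
Price P = sum_t PV_t = 834.414192
Macaulay numerator sum_t t * PV_t:
  t * PV_t at t = 0.5000: 5.747126
  t * PV_t at t = 1.0000: 11.009821
  t * PV_t at t = 1.5000: 15.818708
  t * PV_t at t = 2.0000: 20.202692
  t * PV_t at t = 2.5000: 24.189047
  t * PV_t at t = 3.0000: 2344.762044
Macaulay duration D = (sum_t t * PV_t) / P = 2421.729438 / 834.414192 = 2.902311


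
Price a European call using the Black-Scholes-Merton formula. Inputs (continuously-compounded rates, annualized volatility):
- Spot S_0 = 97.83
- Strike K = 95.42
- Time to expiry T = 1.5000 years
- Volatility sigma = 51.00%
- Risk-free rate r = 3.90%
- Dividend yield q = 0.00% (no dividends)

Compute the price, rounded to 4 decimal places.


Answer: Price = 27.1417

Derivation:
d1 = (ln(S/K) + (r - q + 0.5*sigma^2) * T) / (sigma * sqrt(T)) = 0.44590012
d2 = d1 - sigma * sqrt(T) = -0.17871977
exp(-rT) = 0.94317824; exp(-qT) = 1.00000000
C = S_0 * exp(-qT) * N(d1) - K * exp(-rT) * N(d2)
N(d1) = 0.67216530; N(d2) = 0.42907887
C = 97.8300 * 1.00000000 * 0.67216530 - 95.4200 * 0.94317824 * 0.42907887 = 27.1417


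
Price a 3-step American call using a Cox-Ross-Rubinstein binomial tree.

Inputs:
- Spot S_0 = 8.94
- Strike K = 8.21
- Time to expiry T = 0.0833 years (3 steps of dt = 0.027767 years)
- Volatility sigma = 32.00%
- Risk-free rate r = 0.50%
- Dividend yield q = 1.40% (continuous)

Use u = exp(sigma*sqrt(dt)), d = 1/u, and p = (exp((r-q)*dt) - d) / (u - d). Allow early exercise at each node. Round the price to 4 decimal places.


dt = T/N = 0.027767
u = exp(sigma*sqrt(dt)) = 1.054770; d = 1/u = 0.948074
p = (exp((r-q)*dt) - d) / (u - d) = 0.484331
Discount per step: exp(-r*dt) = 0.999861
Stock lattice S(k, i) with i counting down-moves:
  k=0: S(0,0) = 8.9400
  k=1: S(1,0) = 9.4296; S(1,1) = 8.4758
  k=2: S(2,0) = 9.9461; S(2,1) = 8.9400; S(2,2) = 8.0357
  k=3: S(3,0) = 10.4909; S(3,1) = 9.4296; S(3,2) = 8.4758; S(3,3) = 7.6184
Terminal payoffs V(N, i) = max(S_T - K, 0):
  V(3,0) = 2.280851; V(3,1) = 1.219643; V(3,2) = 0.265782; V(3,3) = 0.000000
Backward induction: V(k, i) = exp(-r*dt) * [p * V(k+1, i) + (1-p) * V(k+1, i+1)]; then take max(V_cont, immediate exercise) for American.
  V(2,0) = exp(-r*dt) * [p*2.280851 + (1-p)*1.219643] = 1.733378; exercise = 1.736104; V(2,0) = max -> 1.736104
  V(2,1) = exp(-r*dt) * [p*1.219643 + (1-p)*0.265782] = 0.727665; exercise = 0.730000; V(2,1) = max -> 0.730000
  V(2,2) = exp(-r*dt) * [p*0.265782 + (1-p)*0.000000] = 0.128709; exercise = 0.000000; V(2,2) = max -> 0.128709
  V(1,0) = exp(-r*dt) * [p*1.736104 + (1-p)*0.730000] = 1.217118; exercise = 1.219643; V(1,0) = max -> 1.219643
  V(1,1) = exp(-r*dt) * [p*0.730000 + (1-p)*0.128709] = 0.419874; exercise = 0.265782; V(1,1) = max -> 0.419874
  V(0,0) = exp(-r*dt) * [p*1.219643 + (1-p)*0.419874] = 0.807115; exercise = 0.730000; V(0,0) = max -> 0.807115

Answer: Price = V(0,0) = 0.8071


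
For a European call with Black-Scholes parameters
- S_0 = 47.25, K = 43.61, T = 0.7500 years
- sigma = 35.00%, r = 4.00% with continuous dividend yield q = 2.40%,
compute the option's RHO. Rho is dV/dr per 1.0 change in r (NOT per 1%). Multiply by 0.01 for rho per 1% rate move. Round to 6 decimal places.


d1 = 0.4556239557; d2 = 0.1525150644
phi(d1) = 0.3596100145; exp(-qT) = 0.9821610324; exp(-rT) = 0.9704455335
N(d2) = 0.5606096451
Rho = K*T*exp(-rT)*N(d2) = 43.6100 * 0.7500 * 0.9704455335 * 0.5606096451 = 17.794225

Answer: Rho = 17.794225


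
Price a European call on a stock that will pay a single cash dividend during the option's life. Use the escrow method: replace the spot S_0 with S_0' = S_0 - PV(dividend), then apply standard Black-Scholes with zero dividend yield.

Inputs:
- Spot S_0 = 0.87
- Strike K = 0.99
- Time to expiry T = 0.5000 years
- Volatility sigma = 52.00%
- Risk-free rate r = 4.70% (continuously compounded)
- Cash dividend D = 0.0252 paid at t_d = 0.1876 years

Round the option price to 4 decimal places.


Answer: Price = 0.0798

Derivation:
PV(D) = D * exp(-r * t_d) = 0.0252 * 0.99122156 = 0.02497878
S_0' = S_0 - PV(D) = 0.8700 - 0.02497878 = 0.84502122
d1 = (ln(S_0'/K) + (r + sigma^2/2)*T) / (sigma*sqrt(T)) = -0.18287742
d2 = d1 - sigma*sqrt(T) = -0.55057294
exp(-rT) = 0.97677397
N(d1) = 0.42744710; N(d2) = 0.29096323
C = S_0' * N(d1) - K * exp(-rT) * N(d2) = 0.84502122 * 0.42744710 - 0.9900 * 0.97677397 * 0.29096323 = 0.0798


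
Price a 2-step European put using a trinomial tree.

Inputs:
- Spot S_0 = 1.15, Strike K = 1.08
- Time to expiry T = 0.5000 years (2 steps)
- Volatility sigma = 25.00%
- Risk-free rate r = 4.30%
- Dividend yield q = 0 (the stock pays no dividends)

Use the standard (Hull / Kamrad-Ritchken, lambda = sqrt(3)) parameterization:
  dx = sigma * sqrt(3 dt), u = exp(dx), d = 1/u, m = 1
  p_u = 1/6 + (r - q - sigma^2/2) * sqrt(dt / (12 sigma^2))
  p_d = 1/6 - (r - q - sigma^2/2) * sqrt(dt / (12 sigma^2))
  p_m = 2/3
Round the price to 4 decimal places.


dt = T/N = 0.250000; dx = sigma*sqrt(3*dt) = 0.216506
u = exp(dx) = 1.241731; d = 1/u = 0.805327
p_u = 0.173451, p_m = 0.666667, p_d = 0.159883
Discount per step: exp(-r*dt) = 0.989308
Stock lattice S(k, j) with j the centered position index:
  k=0: S(0,+0) = 1.1500
  k=1: S(1,-1) = 0.9261; S(1,+0) = 1.1500; S(1,+1) = 1.4280
  k=2: S(2,-2) = 0.7458; S(2,-1) = 0.9261; S(2,+0) = 1.1500; S(2,+1) = 1.4280; S(2,+2) = 1.7732
Terminal payoffs V(N, j) = max(K - S_T, 0):
  V(2,-2) = 0.334165; V(2,-1) = 0.153873; V(2,+0) = 0.000000; V(2,+1) = 0.000000; V(2,+2) = 0.000000
Backward induction: V(k, j) = exp(-r*dt) * [p_u * V(k+1, j+1) + p_m * V(k+1, j) + p_d * V(k+1, j-1)]
  V(1,-1) = exp(-r*dt) * [p_u*0.000000 + p_m*0.153873 + p_d*0.334165] = 0.154341
  V(1,+0) = exp(-r*dt) * [p_u*0.000000 + p_m*0.000000 + p_d*0.153873] = 0.024339
  V(1,+1) = exp(-r*dt) * [p_u*0.000000 + p_m*0.000000 + p_d*0.000000] = 0.000000
  V(0,+0) = exp(-r*dt) * [p_u*0.000000 + p_m*0.024339 + p_d*0.154341] = 0.040465

Answer: Price = V(0,0) = 0.0405


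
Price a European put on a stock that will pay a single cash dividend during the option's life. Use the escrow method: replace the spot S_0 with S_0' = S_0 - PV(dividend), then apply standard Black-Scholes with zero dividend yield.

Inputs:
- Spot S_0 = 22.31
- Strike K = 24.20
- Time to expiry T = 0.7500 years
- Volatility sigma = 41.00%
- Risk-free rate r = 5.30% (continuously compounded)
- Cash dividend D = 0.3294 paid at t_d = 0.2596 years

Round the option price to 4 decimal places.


PV(D) = D * exp(-r * t_d) = 0.3294 * 0.98633542 = 0.32489889
S_0' = S_0 - PV(D) = 22.3100 - 0.32489889 = 21.98510111
d1 = (ln(S_0'/K) + (r + sigma^2/2)*T) / (sigma*sqrt(T)) = 0.01915076
d2 = d1 - sigma*sqrt(T) = -0.33591965
exp(-rT) = 0.96102967
N(-d1) = 0.49236042; N(-d2) = 0.63153427
P = K * exp(-rT) * N(-d2) - S_0' * N(-d1) = 24.2000 * 0.96102967 * 0.63153427 - 21.98510111 * 0.49236042 = 3.8629

Answer: Price = 3.8629


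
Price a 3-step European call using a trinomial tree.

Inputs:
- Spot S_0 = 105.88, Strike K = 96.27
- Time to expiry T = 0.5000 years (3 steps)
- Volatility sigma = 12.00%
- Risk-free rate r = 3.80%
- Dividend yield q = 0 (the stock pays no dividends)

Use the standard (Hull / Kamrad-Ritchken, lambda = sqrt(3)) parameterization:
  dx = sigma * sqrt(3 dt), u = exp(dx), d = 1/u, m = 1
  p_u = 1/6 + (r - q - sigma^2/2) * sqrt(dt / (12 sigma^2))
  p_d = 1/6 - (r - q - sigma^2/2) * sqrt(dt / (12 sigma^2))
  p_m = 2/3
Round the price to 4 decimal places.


dt = T/N = 0.166667; dx = sigma*sqrt(3*dt) = 0.084853
u = exp(dx) = 1.088557; d = 1/u = 0.918647
p_u = 0.196915, p_m = 0.666667, p_d = 0.136418
Discount per step: exp(-r*dt) = 0.993687
Stock lattice S(k, j) with j the centered position index:
  k=0: S(0,+0) = 105.8800
  k=1: S(1,-1) = 97.2664; S(1,+0) = 105.8800; S(1,+1) = 115.2564
  k=2: S(2,-2) = 89.3535; S(2,-1) = 97.2664; S(2,+0) = 105.8800; S(2,+1) = 115.2564; S(2,+2) = 125.4631
  k=3: S(3,-3) = 82.0844; S(3,-2) = 89.3535; S(3,-1) = 97.2664; S(3,+0) = 105.8800; S(3,+1) = 115.2564; S(3,+2) = 125.4631; S(3,+3) = 136.5738
Terminal payoffs V(N, j) = max(S_T - K, 0):
  V(3,-3) = 0.000000; V(3,-2) = 0.000000; V(3,-1) = 0.996396; V(3,+0) = 9.610000; V(3,+1) = 18.986398; V(3,+2) = 29.193139; V(3,+3) = 40.303758
Backward induction: V(k, j) = exp(-r*dt) * [p_u * V(k+1, j+1) + p_m * V(k+1, j) + p_d * V(k+1, j-1)]
  V(2,-2) = exp(-r*dt) * [p_u*0.996396 + p_m*0.000000 + p_d*0.000000] = 0.194967
  V(2,-1) = exp(-r*dt) * [p_u*9.610000 + p_m*0.996396 + p_d*0.000000] = 2.540478
  V(2,+0) = exp(-r*dt) * [p_u*18.986398 + p_m*9.610000 + p_d*0.996396] = 10.216393
  V(2,+1) = exp(-r*dt) * [p_u*29.193139 + p_m*18.986398 + p_d*9.610000] = 19.592667
  V(2,+2) = exp(-r*dt) * [p_u*40.303758 + p_m*29.193139 + p_d*18.986398] = 29.799275
  V(1,-1) = exp(-r*dt) * [p_u*10.216393 + p_m*2.540478 + p_d*0.194967] = 3.708450
  V(1,+0) = exp(-r*dt) * [p_u*19.592667 + p_m*10.216393 + p_d*2.540478] = 10.946044
  V(1,+1) = exp(-r*dt) * [p_u*29.799275 + p_m*19.592667 + p_d*10.216393] = 20.195100
  V(0,+0) = exp(-r*dt) * [p_u*20.195100 + p_m*10.946044 + p_d*3.708450] = 11.705612

Answer: Price = V(0,0) = 11.7056


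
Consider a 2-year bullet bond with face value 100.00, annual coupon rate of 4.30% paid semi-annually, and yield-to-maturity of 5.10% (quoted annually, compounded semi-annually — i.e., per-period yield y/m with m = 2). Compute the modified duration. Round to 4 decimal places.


Coupon per period c = face * coupon_rate / m = 2.150000
Periods per year m = 2; per-period yield y/m = 0.025500
Number of cashflows N = 4
Cashflows (t years, CF_t, discount factor 1/(1+y/m)^(m*t), PV):
  t = 0.5000: CF_t = 2.150000, DF = 0.975134, PV = 2.096538
  t = 1.0000: CF_t = 2.150000, DF = 0.950886, PV = 2.044406
  t = 1.5000: CF_t = 2.150000, DF = 0.927242, PV = 1.993570
  t = 2.0000: CF_t = 102.150000, DF = 0.904185, PV = 92.362507
Price P = sum_t PV_t = 98.497021
First compute Macaulay numerator sum_t t * PV_t:
  t * PV_t at t = 0.5000: 1.048269
  t * PV_t at t = 1.0000: 2.044406
  t * PV_t at t = 1.5000: 2.990355
  t * PV_t at t = 2.0000: 184.725014
Macaulay duration D = 190.808044 / 98.497021 = 1.937196
Modified duration = D / (1 + y/m) = 1.937196 / (1 + 0.025500) = 1.889026

Answer: Modified duration = 1.8890


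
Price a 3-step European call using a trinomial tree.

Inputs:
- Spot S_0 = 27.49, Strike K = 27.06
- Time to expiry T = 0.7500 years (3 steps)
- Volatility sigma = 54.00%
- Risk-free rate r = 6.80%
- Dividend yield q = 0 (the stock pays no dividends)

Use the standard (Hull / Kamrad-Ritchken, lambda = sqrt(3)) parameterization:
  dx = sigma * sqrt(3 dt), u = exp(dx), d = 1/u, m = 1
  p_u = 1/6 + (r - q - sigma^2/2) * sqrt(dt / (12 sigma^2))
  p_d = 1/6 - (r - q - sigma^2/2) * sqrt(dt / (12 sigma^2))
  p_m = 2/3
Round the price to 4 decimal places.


dt = T/N = 0.250000; dx = sigma*sqrt(3*dt) = 0.467654
u = exp(dx) = 1.596245; d = 1/u = 0.626470
p_u = 0.145871, p_m = 0.666667, p_d = 0.187462
Discount per step: exp(-r*dt) = 0.983144
Stock lattice S(k, j) with j the centered position index:
  k=0: S(0,+0) = 27.4900
  k=1: S(1,-1) = 17.2217; S(1,+0) = 27.4900; S(1,+1) = 43.8808
  k=2: S(2,-2) = 10.7889; S(2,-1) = 17.2217; S(2,+0) = 27.4900; S(2,+1) = 43.8808; S(2,+2) = 70.0444
  k=3: S(3,-3) = 6.7589; S(3,-2) = 10.7889; S(3,-1) = 17.2217; S(3,+0) = 27.4900; S(3,+1) = 43.8808; S(3,+2) = 70.0444; S(3,+3) = 111.8080
Terminal payoffs V(N, j) = max(S_T - K, 0):
  V(3,-3) = 0.000000; V(3,-2) = 0.000000; V(3,-1) = 0.000000; V(3,+0) = 0.430000; V(3,+1) = 16.820763; V(3,+2) = 42.984429; V(3,+3) = 84.748038
Backward induction: V(k, j) = exp(-r*dt) * [p_u * V(k+1, j+1) + p_m * V(k+1, j) + p_d * V(k+1, j-1)]
  V(2,-2) = exp(-r*dt) * [p_u*0.000000 + p_m*0.000000 + p_d*0.000000] = 0.000000
  V(2,-1) = exp(-r*dt) * [p_u*0.430000 + p_m*0.000000 + p_d*0.000000] = 0.061667
  V(2,+0) = exp(-r*dt) * [p_u*16.820763 + p_m*0.430000 + p_d*0.000000] = 2.694142
  V(2,+1) = exp(-r*dt) * [p_u*42.984429 + p_m*16.820763 + p_d*0.430000] = 17.268573
  V(2,+2) = exp(-r*dt) * [p_u*84.748038 + p_m*42.984429 + p_d*16.820763] = 43.427277
  V(1,-1) = exp(-r*dt) * [p_u*2.694142 + p_m*0.061667 + p_d*0.000000] = 0.426792
  V(1,+0) = exp(-r*dt) * [p_u*17.268573 + p_m*2.694142 + p_d*0.061667] = 4.253714
  V(1,+1) = exp(-r*dt) * [p_u*43.427277 + p_m*17.268573 + p_d*2.694142] = 18.042876
  V(0,+0) = exp(-r*dt) * [p_u*18.042876 + p_m*4.253714 + p_d*0.426792] = 5.454241

Answer: Price = V(0,0) = 5.4542


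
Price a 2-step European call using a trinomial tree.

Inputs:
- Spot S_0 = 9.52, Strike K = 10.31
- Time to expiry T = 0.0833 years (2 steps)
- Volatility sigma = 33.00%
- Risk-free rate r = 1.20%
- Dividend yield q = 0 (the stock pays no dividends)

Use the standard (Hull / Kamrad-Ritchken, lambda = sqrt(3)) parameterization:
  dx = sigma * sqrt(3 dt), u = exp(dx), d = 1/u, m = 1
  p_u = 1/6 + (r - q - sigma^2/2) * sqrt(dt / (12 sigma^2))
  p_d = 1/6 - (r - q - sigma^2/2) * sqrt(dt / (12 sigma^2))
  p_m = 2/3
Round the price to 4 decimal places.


Answer: Price = V(0,0) = 0.1255

Derivation:
dt = T/N = 0.041650; dx = sigma*sqrt(3*dt) = 0.116649
u = exp(dx) = 1.123725; d = 1/u = 0.889897
p_u = 0.159088, p_m = 0.666667, p_d = 0.174245
Discount per step: exp(-r*dt) = 0.999500
Stock lattice S(k, j) with j the centered position index:
  k=0: S(0,+0) = 9.5200
  k=1: S(1,-1) = 8.4718; S(1,+0) = 9.5200; S(1,+1) = 10.6979
  k=2: S(2,-2) = 7.5391; S(2,-1) = 8.4718; S(2,+0) = 9.5200; S(2,+1) = 10.6979; S(2,+2) = 12.0215
Terminal payoffs V(N, j) = max(S_T - K, 0):
  V(2,-2) = 0.000000; V(2,-1) = 0.000000; V(2,+0) = 0.000000; V(2,+1) = 0.387864; V(2,+2) = 1.711460
Backward induction: V(k, j) = exp(-r*dt) * [p_u * V(k+1, j+1) + p_m * V(k+1, j) + p_d * V(k+1, j-1)]
  V(1,-1) = exp(-r*dt) * [p_u*0.000000 + p_m*0.000000 + p_d*0.000000] = 0.000000
  V(1,+0) = exp(-r*dt) * [p_u*0.387864 + p_m*0.000000 + p_d*0.000000] = 0.061674
  V(1,+1) = exp(-r*dt) * [p_u*1.711460 + p_m*0.387864 + p_d*0.000000] = 0.530584
  V(0,+0) = exp(-r*dt) * [p_u*0.530584 + p_m*0.061674 + p_d*0.000000] = 0.125463


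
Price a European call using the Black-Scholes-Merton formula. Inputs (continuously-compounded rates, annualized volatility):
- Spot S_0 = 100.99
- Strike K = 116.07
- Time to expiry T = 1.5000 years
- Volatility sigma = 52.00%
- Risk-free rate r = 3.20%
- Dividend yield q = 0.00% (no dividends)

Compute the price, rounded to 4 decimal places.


d1 = (ln(S/K) + (r - q + 0.5*sigma^2) * T) / (sigma * sqrt(T)) = 0.17527676
d2 = d1 - sigma * sqrt(T) = -0.46159057
exp(-rT) = 0.95313379; exp(-qT) = 1.00000000
C = S_0 * exp(-qT) * N(d1) - K * exp(-rT) * N(d2)
N(d1) = 0.56956892; N(d2) = 0.32218748
C = 100.9900 * 1.00000000 * 0.56956892 - 116.0700 * 0.95313379 * 0.32218748 = 21.8771

Answer: Price = 21.8771


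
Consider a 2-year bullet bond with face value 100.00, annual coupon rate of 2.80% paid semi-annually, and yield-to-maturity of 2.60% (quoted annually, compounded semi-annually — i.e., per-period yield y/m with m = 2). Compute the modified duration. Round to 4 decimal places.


Answer: Modified duration = 1.9339

Derivation:
Coupon per period c = face * coupon_rate / m = 1.400000
Periods per year m = 2; per-period yield y/m = 0.013000
Number of cashflows N = 4
Cashflows (t years, CF_t, discount factor 1/(1+y/m)^(m*t), PV):
  t = 0.5000: CF_t = 1.400000, DF = 0.987167, PV = 1.382034
  t = 1.0000: CF_t = 1.400000, DF = 0.974498, PV = 1.364298
  t = 1.5000: CF_t = 1.400000, DF = 0.961992, PV = 1.346789
  t = 2.0000: CF_t = 101.400000, DF = 0.949647, PV = 96.294210
Price P = sum_t PV_t = 100.387330
First compute Macaulay numerator sum_t t * PV_t:
  t * PV_t at t = 0.5000: 0.691017
  t * PV_t at t = 1.0000: 1.364298
  t * PV_t at t = 1.5000: 2.020184
  t * PV_t at t = 2.0000: 192.588420
Macaulay duration D = 196.663918 / 100.387330 = 1.959051
Modified duration = D / (1 + y/m) = 1.959051 / (1 + 0.013000) = 1.933910


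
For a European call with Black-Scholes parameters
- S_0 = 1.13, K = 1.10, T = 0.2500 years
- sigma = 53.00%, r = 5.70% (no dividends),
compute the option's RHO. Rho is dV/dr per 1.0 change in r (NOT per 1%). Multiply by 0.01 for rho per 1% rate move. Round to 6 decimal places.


d1 = 0.2878111431; d2 = 0.0228111431
phi(d1) = 0.3827565390; exp(-qT) = 1.0000000000; exp(-rT) = 0.9858510507
N(d2) = 0.5090995403
Rho = K*T*exp(-rT)*N(d2) = 1.1000 * 0.2500 * 0.9858510507 * 0.5090995403 = 0.138021

Answer: Rho = 0.138021


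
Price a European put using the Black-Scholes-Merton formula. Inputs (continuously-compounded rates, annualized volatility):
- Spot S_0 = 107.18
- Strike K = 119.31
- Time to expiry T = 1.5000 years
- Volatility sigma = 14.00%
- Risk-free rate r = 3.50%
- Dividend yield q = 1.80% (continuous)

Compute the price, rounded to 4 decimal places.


Answer: Price = 12.6981

Derivation:
d1 = (ln(S/K) + (r - q + 0.5*sigma^2) * T) / (sigma * sqrt(T)) = -0.39084224
d2 = d1 - sigma * sqrt(T) = -0.56230652
exp(-rT) = 0.94885432; exp(-qT) = 0.97336124
P = K * exp(-rT) * N(-d2) - S_0 * exp(-qT) * N(-d1)
N(-d1) = 0.65204307; N(-d2) = 0.71304640
P = 119.3100 * 0.94885432 * 0.71304640 - 107.1800 * 0.97336124 * 0.65204307 = 12.6981


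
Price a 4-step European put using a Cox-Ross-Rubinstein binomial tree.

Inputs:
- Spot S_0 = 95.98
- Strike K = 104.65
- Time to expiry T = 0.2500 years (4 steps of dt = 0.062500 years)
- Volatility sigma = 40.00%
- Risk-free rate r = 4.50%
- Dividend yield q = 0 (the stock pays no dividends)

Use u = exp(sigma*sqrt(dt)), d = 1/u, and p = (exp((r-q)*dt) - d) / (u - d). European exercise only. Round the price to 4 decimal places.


Answer: Price = V(0,0) = 12.6536

Derivation:
dt = T/N = 0.062500
u = exp(sigma*sqrt(dt)) = 1.105171; d = 1/u = 0.904837
p = (exp((r-q)*dt) - d) / (u - d) = 0.489080
Discount per step: exp(-r*dt) = 0.997191
Stock lattice S(k, i) with i counting down-moves:
  k=0: S(0,0) = 95.9800
  k=1: S(1,0) = 106.0743; S(1,1) = 86.8463
  k=2: S(2,0) = 117.2302; S(2,1) = 95.9800; S(2,2) = 78.5818
  k=3: S(3,0) = 129.5594; S(3,1) = 106.0743; S(3,2) = 86.8463; S(3,3) = 71.1037
  k=4: S(4,0) = 143.1853; S(4,1) = 117.2302; S(4,2) = 95.9800; S(4,3) = 78.5818; S(4,4) = 64.3373
Terminal payoffs V(N, i) = max(K - S_T, 0):
  V(4,0) = 0.000000; V(4,1) = 0.000000; V(4,2) = 8.670000; V(4,3) = 26.068222; V(4,4) = 40.312682
Backward induction: V(k, i) = exp(-r*dt) * [p * V(k+1, i) + (1-p) * V(k+1, i+1)].
  V(3,0) = exp(-r*dt) * [p*0.000000 + (1-p)*0.000000] = 0.000000
  V(3,1) = exp(-r*dt) * [p*0.000000 + (1-p)*8.670000] = 4.417238
  V(3,2) = exp(-r*dt) * [p*8.670000 + (1-p)*26.068222] = 17.509790
  V(3,3) = exp(-r*dt) * [p*26.068222 + (1-p)*40.312682] = 33.252353
  V(2,0) = exp(-r*dt) * [p*0.000000 + (1-p)*4.417238] = 2.250518
  V(2,1) = exp(-r*dt) * [p*4.417238 + (1-p)*17.509790] = 11.075296
  V(2,2) = exp(-r*dt) * [p*17.509790 + (1-p)*33.252353] = 25.481219
  V(1,0) = exp(-r*dt) * [p*2.250518 + (1-p)*11.075296] = 6.740293
  V(1,1) = exp(-r*dt) * [p*11.075296 + (1-p)*25.481219] = 18.383798
  V(0,0) = exp(-r*dt) * [p*6.740293 + (1-p)*18.383798] = 12.653558


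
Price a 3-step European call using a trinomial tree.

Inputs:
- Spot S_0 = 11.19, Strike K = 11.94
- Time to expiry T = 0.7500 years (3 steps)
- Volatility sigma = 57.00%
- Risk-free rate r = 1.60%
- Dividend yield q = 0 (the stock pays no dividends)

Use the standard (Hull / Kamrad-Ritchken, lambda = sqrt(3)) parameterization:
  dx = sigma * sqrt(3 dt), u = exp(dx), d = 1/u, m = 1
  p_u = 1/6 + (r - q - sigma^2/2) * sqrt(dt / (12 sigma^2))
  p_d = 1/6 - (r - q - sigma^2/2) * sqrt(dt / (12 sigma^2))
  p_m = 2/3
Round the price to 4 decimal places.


dt = T/N = 0.250000; dx = sigma*sqrt(3*dt) = 0.493634
u = exp(dx) = 1.638260; d = 1/u = 0.610404
p_u = 0.129582, p_m = 0.666667, p_d = 0.203751
Discount per step: exp(-r*dt) = 0.996008
Stock lattice S(k, j) with j the centered position index:
  k=0: S(0,+0) = 11.1900
  k=1: S(1,-1) = 6.8304; S(1,+0) = 11.1900; S(1,+1) = 18.3321
  k=2: S(2,-2) = 4.1693; S(2,-1) = 6.8304; S(2,+0) = 11.1900; S(2,+1) = 18.3321; S(2,+2) = 30.0328
  k=3: S(3,-3) = 2.5450; S(3,-2) = 4.1693; S(3,-1) = 6.8304; S(3,+0) = 11.1900; S(3,+1) = 18.3321; S(3,+2) = 30.0328; S(3,+3) = 49.2015
Terminal payoffs V(N, j) = max(S_T - K, 0):
  V(3,-3) = 0.000000; V(3,-2) = 0.000000; V(3,-1) = 0.000000; V(3,+0) = 0.000000; V(3,+1) = 6.392125; V(3,+2) = 18.092781; V(3,+3) = 37.261493
Backward induction: V(k, j) = exp(-r*dt) * [p_u * V(k+1, j+1) + p_m * V(k+1, j) + p_d * V(k+1, j-1)]
  V(2,-2) = exp(-r*dt) * [p_u*0.000000 + p_m*0.000000 + p_d*0.000000] = 0.000000
  V(2,-1) = exp(-r*dt) * [p_u*0.000000 + p_m*0.000000 + p_d*0.000000] = 0.000000
  V(2,+0) = exp(-r*dt) * [p_u*6.392125 + p_m*0.000000 + p_d*0.000000] = 0.824998
  V(2,+1) = exp(-r*dt) * [p_u*18.092781 + p_m*6.392125 + p_d*0.000000] = 6.579545
  V(2,+2) = exp(-r*dt) * [p_u*37.261493 + p_m*18.092781 + p_d*6.392125] = 18.120053
  V(1,-1) = exp(-r*dt) * [p_u*0.824998 + p_m*0.000000 + p_d*0.000000] = 0.106478
  V(1,+0) = exp(-r*dt) * [p_u*6.579545 + p_m*0.824998 + p_d*0.000000] = 1.396990
  V(1,+1) = exp(-r*dt) * [p_u*18.120053 + p_m*6.579545 + p_d*0.824998] = 6.874937
  V(0,+0) = exp(-r*dt) * [p_u*6.874937 + p_m*1.396990 + p_d*0.106478] = 1.836530

Answer: Price = V(0,0) = 1.8365


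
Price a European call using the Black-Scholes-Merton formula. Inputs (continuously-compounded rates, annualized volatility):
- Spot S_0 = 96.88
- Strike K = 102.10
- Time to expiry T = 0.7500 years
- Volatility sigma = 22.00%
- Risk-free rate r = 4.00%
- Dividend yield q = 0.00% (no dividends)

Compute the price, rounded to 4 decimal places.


Answer: Price = 6.3865

Derivation:
d1 = (ln(S/K) + (r - q + 0.5*sigma^2) * T) / (sigma * sqrt(T)) = -0.02272464
d2 = d1 - sigma * sqrt(T) = -0.21325023
exp(-rT) = 0.97044553; exp(-qT) = 1.00000000
C = S_0 * exp(-qT) * N(d1) - K * exp(-rT) * N(d2)
N(d1) = 0.49093496; N(d2) = 0.41556590
C = 96.8800 * 1.00000000 * 0.49093496 - 102.1000 * 0.97044553 * 0.41556590 = 6.3865


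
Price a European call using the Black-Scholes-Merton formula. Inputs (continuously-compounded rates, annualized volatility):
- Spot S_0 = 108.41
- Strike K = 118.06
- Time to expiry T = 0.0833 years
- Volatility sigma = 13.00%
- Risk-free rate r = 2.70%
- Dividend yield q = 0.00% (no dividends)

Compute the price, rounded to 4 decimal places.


Answer: Price = 0.0200

Derivation:
d1 = (ln(S/K) + (r - q + 0.5*sigma^2) * T) / (sigma * sqrt(T)) = -2.19400523
d2 = d1 - sigma * sqrt(T) = -2.23152549
exp(-rT) = 0.99775343; exp(-qT) = 1.00000000
C = S_0 * exp(-qT) * N(d1) - K * exp(-rT) * N(d2)
N(d1) = 0.01411752; N(d2) = 0.01282317
C = 108.4100 * 1.00000000 * 0.01411752 - 118.0600 * 0.99775343 * 0.01282317 = 0.0200


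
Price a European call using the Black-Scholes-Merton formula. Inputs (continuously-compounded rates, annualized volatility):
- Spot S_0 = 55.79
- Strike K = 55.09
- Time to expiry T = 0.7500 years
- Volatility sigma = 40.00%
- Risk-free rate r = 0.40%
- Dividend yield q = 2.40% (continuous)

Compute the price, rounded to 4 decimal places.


Answer: Price = 7.4788

Derivation:
d1 = (ln(S/K) + (r - q + 0.5*sigma^2) * T) / (sigma * sqrt(T)) = 0.16635318
d2 = d1 - sigma * sqrt(T) = -0.18005699
exp(-rT) = 0.99700450; exp(-qT) = 0.98216103
C = S_0 * exp(-qT) * N(d1) - K * exp(-rT) * N(d2)
N(d1) = 0.56606049; N(d2) = 0.42855392
C = 55.7900 * 0.98216103 * 0.56606049 - 55.0900 * 0.99700450 * 0.42855392 = 7.4788


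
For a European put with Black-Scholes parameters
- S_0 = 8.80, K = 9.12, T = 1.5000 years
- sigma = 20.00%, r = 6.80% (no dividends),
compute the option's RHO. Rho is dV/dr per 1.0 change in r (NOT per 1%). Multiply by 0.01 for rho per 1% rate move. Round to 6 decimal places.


d1 = 0.3930692818; d2 = 0.1481203075
phi(d1) = 0.3692836381; exp(-qT) = 1.0000000000; exp(-rT) = 0.9030295517
N(-d2) = 0.4411239116
Rho = -K*T*exp(-rT)*N(-d2) = -9.1200 * 1.5000 * 0.9030295517 * 0.4411239116 = -5.449400

Answer: Rho = -5.449400


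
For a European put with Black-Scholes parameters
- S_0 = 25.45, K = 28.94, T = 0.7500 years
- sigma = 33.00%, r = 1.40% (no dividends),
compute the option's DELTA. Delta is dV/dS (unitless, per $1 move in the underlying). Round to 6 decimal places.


d1 = -0.2700301437; d2 = -0.5558185270
phi(d1) = 0.3846595304; exp(-qT) = 1.0000000000; exp(-rT) = 0.9895549326
N(-d1) = 0.6064314683
Delta = -exp(-qT) * N(-d1) = -1.0000000000 * 0.6064314683 = -0.606431

Answer: Delta = -0.606431


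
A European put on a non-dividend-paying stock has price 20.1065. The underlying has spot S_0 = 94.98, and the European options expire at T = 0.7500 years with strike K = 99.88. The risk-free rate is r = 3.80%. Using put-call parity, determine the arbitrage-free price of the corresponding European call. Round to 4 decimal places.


Put-call parity: C - P = S_0 * exp(-qT) - K * exp(-rT).
S_0 * exp(-qT) = 94.9800 * 1.00000000 = 94.98000000
K * exp(-rT) = 99.8800 * 0.97190229 = 97.07360114
C = P + S*exp(-qT) - K*exp(-rT)
C = 20.1065 + 94.98000000 - 97.07360114 = 18.0129

Answer: Call price = 18.0129


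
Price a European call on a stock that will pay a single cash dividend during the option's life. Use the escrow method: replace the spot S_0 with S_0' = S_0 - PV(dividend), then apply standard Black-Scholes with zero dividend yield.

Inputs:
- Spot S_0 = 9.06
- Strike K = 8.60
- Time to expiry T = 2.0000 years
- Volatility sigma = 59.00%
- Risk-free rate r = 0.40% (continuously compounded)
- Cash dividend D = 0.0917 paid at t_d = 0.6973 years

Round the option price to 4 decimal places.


Answer: Price = 3.0536

Derivation:
PV(D) = D * exp(-r * t_d) = 0.0917 * 0.99721469 = 0.09144459
S_0' = S_0 - PV(D) = 9.0600 - 0.09144459 = 8.96855541
d1 = (ln(S_0'/K) + (r + sigma^2/2)*T) / (sigma*sqrt(T)) = 0.47707226
d2 = d1 - sigma*sqrt(T) = -0.35731374
exp(-rT) = 0.99203191
N(d1) = 0.68334467; N(d2) = 0.36042847
C = S_0' * N(d1) - K * exp(-rT) * N(d2) = 8.96855541 * 0.68334467 - 8.6000 * 0.99203191 * 0.36042847 = 3.0536


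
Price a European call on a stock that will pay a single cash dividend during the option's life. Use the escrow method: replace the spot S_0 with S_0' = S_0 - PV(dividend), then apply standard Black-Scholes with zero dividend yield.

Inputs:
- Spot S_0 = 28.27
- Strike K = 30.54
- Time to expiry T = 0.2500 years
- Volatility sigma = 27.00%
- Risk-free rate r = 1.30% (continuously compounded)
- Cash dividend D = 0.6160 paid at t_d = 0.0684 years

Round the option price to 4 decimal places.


Answer: Price = 0.5485

Derivation:
PV(D) = D * exp(-r * t_d) = 0.6160 * 0.99911120 = 0.61545250
S_0' = S_0 - PV(D) = 28.2700 - 0.61545250 = 27.65454750
d1 = (ln(S_0'/K) + (r + sigma^2/2)*T) / (sigma*sqrt(T)) = -0.64358977
d2 = d1 - sigma*sqrt(T) = -0.77858977
exp(-rT) = 0.99675528
N(d1) = 0.25992074; N(d2) = 0.21811070
C = S_0' * N(d1) - K * exp(-rT) * N(d2) = 27.65454750 * 0.25992074 - 30.5400 * 0.99675528 * 0.21811070 = 0.5485


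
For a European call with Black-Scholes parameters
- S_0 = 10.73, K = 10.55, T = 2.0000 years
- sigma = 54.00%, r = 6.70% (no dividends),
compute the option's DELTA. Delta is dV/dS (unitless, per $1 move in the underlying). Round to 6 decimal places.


d1 = 0.5794578966; d2 = -0.1842174271
phi(d1) = 0.3372859270; exp(-qT) = 1.0000000000; exp(-rT) = 0.8745900646
N(d1) = 0.7188598760
Delta = exp(-qT) * N(d1) = 1.0000000000 * 0.7188598760 = 0.718860

Answer: Delta = 0.718860


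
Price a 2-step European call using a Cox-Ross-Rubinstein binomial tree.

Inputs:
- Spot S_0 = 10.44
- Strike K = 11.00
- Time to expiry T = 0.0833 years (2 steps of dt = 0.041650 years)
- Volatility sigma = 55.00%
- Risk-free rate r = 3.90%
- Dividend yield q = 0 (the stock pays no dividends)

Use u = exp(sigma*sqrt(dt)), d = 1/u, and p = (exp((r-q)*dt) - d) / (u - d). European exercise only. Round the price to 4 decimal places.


Answer: Price = V(0,0) = 0.4732

Derivation:
dt = T/N = 0.041650
u = exp(sigma*sqrt(dt)) = 1.118788; d = 1/u = 0.893825
p = (exp((r-q)*dt) - d) / (u - d) = 0.479194
Discount per step: exp(-r*dt) = 0.998377
Stock lattice S(k, i) with i counting down-moves:
  k=0: S(0,0) = 10.4400
  k=1: S(1,0) = 11.6801; S(1,1) = 9.3315
  k=2: S(2,0) = 13.0676; S(2,1) = 10.4400; S(2,2) = 8.3407
Terminal payoffs V(N, i) = max(S_T - K, 0):
  V(2,0) = 2.067605; V(2,1) = 0.000000; V(2,2) = 0.000000
Backward induction: V(k, i) = exp(-r*dt) * [p * V(k+1, i) + (1-p) * V(k+1, i+1)].
  V(1,0) = exp(-r*dt) * [p*2.067605 + (1-p)*0.000000] = 0.989176
  V(1,1) = exp(-r*dt) * [p*0.000000 + (1-p)*0.000000] = 0.000000
  V(0,0) = exp(-r*dt) * [p*0.989176 + (1-p)*0.000000] = 0.473238


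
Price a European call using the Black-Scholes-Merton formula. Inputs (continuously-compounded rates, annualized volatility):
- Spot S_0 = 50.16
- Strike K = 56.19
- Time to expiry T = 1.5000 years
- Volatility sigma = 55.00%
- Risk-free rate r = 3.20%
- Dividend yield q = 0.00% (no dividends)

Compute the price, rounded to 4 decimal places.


d1 = (ln(S/K) + (r - q + 0.5*sigma^2) * T) / (sigma * sqrt(T)) = 0.23953648
d2 = d1 - sigma * sqrt(T) = -0.43407320
exp(-rT) = 0.95313379; exp(-qT) = 1.00000000
C = S_0 * exp(-qT) * N(d1) - K * exp(-rT) * N(d2)
N(d1) = 0.59465519; N(d2) = 0.33211764
C = 50.1600 * 1.00000000 * 0.59465519 - 56.1900 * 0.95313379 * 0.33211764 = 12.0408

Answer: Price = 12.0408


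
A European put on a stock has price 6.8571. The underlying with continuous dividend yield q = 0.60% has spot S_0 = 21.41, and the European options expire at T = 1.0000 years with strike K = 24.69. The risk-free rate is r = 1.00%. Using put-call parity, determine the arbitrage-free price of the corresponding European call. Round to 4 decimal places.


Put-call parity: C - P = S_0 * exp(-qT) - K * exp(-rT).
S_0 * exp(-qT) = 21.4100 * 0.99401796 = 21.28192461
K * exp(-rT) = 24.6900 * 0.99004983 = 24.44433040
C = P + S*exp(-qT) - K*exp(-rT)
C = 6.8571 + 21.28192461 - 24.44433040 = 3.6947

Answer: Call price = 3.6947


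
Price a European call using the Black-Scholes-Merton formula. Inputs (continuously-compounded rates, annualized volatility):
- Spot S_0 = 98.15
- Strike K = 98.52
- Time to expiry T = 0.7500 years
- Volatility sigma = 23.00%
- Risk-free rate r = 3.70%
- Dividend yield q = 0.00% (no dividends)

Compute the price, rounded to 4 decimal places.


d1 = (ln(S/K) + (r - q + 0.5*sigma^2) * T) / (sigma * sqrt(T)) = 0.22001989
d2 = d1 - sigma * sqrt(T) = 0.02083405
exp(-rT) = 0.97263149; exp(-qT) = 1.00000000
C = S_0 * exp(-qT) * N(d1) - K * exp(-rT) * N(d2)
N(d1) = 0.58707217; N(d2) = 0.50831098
C = 98.1500 * 1.00000000 * 0.58707217 - 98.5200 * 0.97263149 * 0.50831098 = 8.9129

Answer: Price = 8.9129


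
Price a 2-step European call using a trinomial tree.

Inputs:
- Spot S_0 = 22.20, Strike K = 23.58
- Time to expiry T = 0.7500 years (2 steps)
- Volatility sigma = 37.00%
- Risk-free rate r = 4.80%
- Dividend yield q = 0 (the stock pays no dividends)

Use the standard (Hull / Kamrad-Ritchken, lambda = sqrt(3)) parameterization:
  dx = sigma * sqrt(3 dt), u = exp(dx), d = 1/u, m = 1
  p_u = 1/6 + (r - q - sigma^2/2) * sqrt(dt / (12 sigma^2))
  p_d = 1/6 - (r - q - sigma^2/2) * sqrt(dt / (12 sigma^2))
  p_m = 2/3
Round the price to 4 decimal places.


dt = T/N = 0.375000; dx = sigma*sqrt(3*dt) = 0.392444
u = exp(dx) = 1.480595; d = 1/u = 0.675404
p_u = 0.156896, p_m = 0.666667, p_d = 0.176437
Discount per step: exp(-r*dt) = 0.982161
Stock lattice S(k, j) with j the centered position index:
  k=0: S(0,+0) = 22.2000
  k=1: S(1,-1) = 14.9940; S(1,+0) = 22.2000; S(1,+1) = 32.8692
  k=2: S(2,-2) = 10.1270; S(2,-1) = 14.9940; S(2,+0) = 22.2000; S(2,+1) = 32.8692; S(2,+2) = 48.6660
Terminal payoffs V(N, j) = max(S_T - K, 0):
  V(2,-2) = 0.000000; V(2,-1) = 0.000000; V(2,+0) = 0.000000; V(2,+1) = 9.289217; V(2,+2) = 25.086009
Backward induction: V(k, j) = exp(-r*dt) * [p_u * V(k+1, j+1) + p_m * V(k+1, j) + p_d * V(k+1, j-1)]
  V(1,-1) = exp(-r*dt) * [p_u*0.000000 + p_m*0.000000 + p_d*0.000000] = 0.000000
  V(1,+0) = exp(-r*dt) * [p_u*9.289217 + p_m*0.000000 + p_d*0.000000] = 1.431443
  V(1,+1) = exp(-r*dt) * [p_u*25.086009 + p_m*9.289217 + p_d*0.000000] = 9.948024
  V(0,+0) = exp(-r*dt) * [p_u*9.948024 + p_m*1.431443 + p_d*0.000000] = 2.470236

Answer: Price = V(0,0) = 2.4702
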